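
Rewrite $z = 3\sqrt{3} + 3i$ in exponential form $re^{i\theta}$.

r = |z| = sqrt((3*sqrt(3))^2 + (3)^2) = sqrt(27 + 9) = sqrt(36) = 6
θ = arctan(b/a) = arctan(3/5.1962) (quadrant-adjusted) = 30° = π/6
z = 6e^(i*π/6)


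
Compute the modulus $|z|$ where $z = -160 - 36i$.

|z| = sqrt(a^2 + b^2) = sqrt((-160)^2 + (-36)^2) = sqrt(26896) = 164


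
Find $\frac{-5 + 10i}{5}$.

Divisor is real, so divide each part by 5:
= -1 + 2i


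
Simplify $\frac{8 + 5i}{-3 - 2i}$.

Multiply numerator and denominator by conjugate (-3 + 2i):
= (8 + 5i)(-3 + 2i) / ((-3)^2 + (-2)^2)
= (-34 + i) / 13
= -34/13 + (1/13)i


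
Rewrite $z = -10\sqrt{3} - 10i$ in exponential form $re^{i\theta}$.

r = |z| = sqrt((-10*sqrt(3))^2 + (-10)^2) = sqrt(300 + 100) = sqrt(400) = 20
θ = arctan(b/a) = arctan(-10/-17.3205) (quadrant-adjusted) = -150° = -5π/6
z = 20e^(-i*5π/6)


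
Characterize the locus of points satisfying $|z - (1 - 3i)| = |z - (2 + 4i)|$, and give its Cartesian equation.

|z - z1| = |z - z2| means z is equidistant from z1 and z2,
i.e. the perpendicular bisector of the segment from (1, -3) to (2, 4) (midpoint (3/2, 1/2)).
With z = x + yi, square both sides:
(x - 1)^2 + (y - (-3))^2 = (x - 2)^2 + (y - 4)^2
The x^2 and y^2 terms cancel: 2x + 14y = 20 - 10 = 10
Simplify: x + 7y = 5
Locus: Perpendicular bisector of the segment from (1, -3) to (2, 4): the line x + 7y = 5


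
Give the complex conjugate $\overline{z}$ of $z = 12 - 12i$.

If z = a + bi, then conjugate(z) = a - bi
conjugate(12 - 12i) = 12 + 12i


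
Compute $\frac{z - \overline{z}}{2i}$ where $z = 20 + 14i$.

z - conjugate(z) = 2bi
(z - conjugate(z))/(2i) = 2bi/(2i) = b = 14


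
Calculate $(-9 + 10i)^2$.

(a + bi)^2 = a^2 - b^2 + 2abi
= (-9)^2 - 10^2 + 2*(-9)*10i
= -19 - 180i


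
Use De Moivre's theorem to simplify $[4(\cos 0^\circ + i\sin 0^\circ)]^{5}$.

By De Moivre: z^n = r^n(cos(nθ) + i sin(nθ))
= 4^5(cos(5*0°) + i sin(5*0°))
= 1024(cos 0° + i sin 0°)
= 1024


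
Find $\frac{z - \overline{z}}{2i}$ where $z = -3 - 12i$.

z - conjugate(z) = 2bi
(z - conjugate(z))/(2i) = 2bi/(2i) = b = -12


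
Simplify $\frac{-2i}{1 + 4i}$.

Multiply numerator and denominator by conjugate (1 - 4i):
= (-2i)(1 - 4i) / (1^2 + 4^2)
= (-8 - 2i) / 17
= -8/17 - (2/17)i


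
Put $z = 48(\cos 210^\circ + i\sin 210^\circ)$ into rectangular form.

a = r cos θ = 48 * -sqrt(3)/2 = -24*sqrt(3)
b = r sin θ = 48 * -1/2 = -24
z = -24*sqrt(3) - 24i


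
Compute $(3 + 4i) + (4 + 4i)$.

(3 + 4) + (4 + 4)i = 7 + 8i


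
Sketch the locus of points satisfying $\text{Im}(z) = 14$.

Im(z) = y where z = x + yi; the equation y = 14 is satisfied by all points with that y-coordinate
Locus: Horizontal line y = 14


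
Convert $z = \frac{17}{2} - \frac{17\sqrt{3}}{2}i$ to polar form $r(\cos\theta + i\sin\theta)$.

r = |z| = sqrt(a^2 + b^2) = sqrt((17/2)^2 + (-17*sqrt(3)/2)^2) = sqrt(289/4 + 867/4) = sqrt(289) = 17
θ = arctan(b/a) = arctan(-14.7224/8.5) (quadrant-adjusted) = 300°
z = 17(cos 300° + i sin 300°)


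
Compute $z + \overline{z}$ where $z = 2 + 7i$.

z + conjugate(z) = (a + bi) + (a - bi) = 2a
= 2 * 2 = 4


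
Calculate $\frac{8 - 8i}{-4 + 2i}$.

Multiply numerator and denominator by conjugate (-4 - 2i):
= (8 - 8i)(-4 - 2i) / ((-4)^2 + 2^2)
= (-48 + 16i) / 20
Divide through by 4: (-12 + 4i) / 5
= -12/5 + (4/5)i


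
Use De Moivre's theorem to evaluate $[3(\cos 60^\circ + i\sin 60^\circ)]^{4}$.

By De Moivre: z^n = r^n(cos(nθ) + i sin(nθ))
= 3^4(cos(4*60°) + i sin(4*60°))
= 81(cos 240° + i sin 240°)
= -81/2 - (81*sqrt(3)/2)i


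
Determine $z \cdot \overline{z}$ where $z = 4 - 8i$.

z * conjugate(z) = |z|^2 = a^2 + b^2
= 4^2 + (-8)^2 = 80


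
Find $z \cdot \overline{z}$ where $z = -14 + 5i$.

z * conjugate(z) = |z|^2 = a^2 + b^2
= (-14)^2 + 5^2 = 221


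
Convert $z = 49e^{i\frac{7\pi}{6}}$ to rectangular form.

a = r cos θ = 49 * -sqrt(3)/2 = -49*sqrt(3)/2
b = r sin θ = 49 * -1/2 = -49/2
z = -49*sqrt(3)/2 - (49/2)i


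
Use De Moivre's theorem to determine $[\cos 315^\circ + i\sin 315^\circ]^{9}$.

By De Moivre: z^n = r^n(cos(nθ) + i sin(nθ))
= 1^9(cos(9*315°) + i sin(9*315°))
= 1(cos 315° + i sin 315°)
= sqrt(2)/2 - (sqrt(2)/2)i


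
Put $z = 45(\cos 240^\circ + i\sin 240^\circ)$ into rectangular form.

a = r cos θ = 45 * -1/2 = -45/2
b = r sin θ = 45 * -sqrt(3)/2 = -45*sqrt(3)/2
z = -45/2 - (45*sqrt(3)/2)i


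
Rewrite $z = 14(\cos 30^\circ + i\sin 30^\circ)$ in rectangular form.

a = r cos θ = 14 * sqrt(3)/2 = 7*sqrt(3)
b = r sin θ = 14 * 1/2 = 7
z = 7*sqrt(3) + 7i


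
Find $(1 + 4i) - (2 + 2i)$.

(1 - 2) + (4 - 2)i = -1 + 2i


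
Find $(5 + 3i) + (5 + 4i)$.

(5 + 5) + (3 + 4)i = 10 + 7i


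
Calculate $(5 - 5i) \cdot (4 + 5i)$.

(a1*a2 - b1*b2) + (a1*b2 + b1*a2)i
= (20 - (-25)) + (25 + (-20))i
= 45 + 5i


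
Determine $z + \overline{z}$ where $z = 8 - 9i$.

z + conjugate(z) = (a + bi) + (a - bi) = 2a
= 2 * 8 = 16


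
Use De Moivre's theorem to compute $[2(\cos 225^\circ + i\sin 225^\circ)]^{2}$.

By De Moivre: z^n = r^n(cos(nθ) + i sin(nθ))
= 2^2(cos(2*225°) + i sin(2*225°))
= 4(cos 90° + i sin 90°)
= 4i


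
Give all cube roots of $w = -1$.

|w| = 1, arg(w) = 180°
Root modulus = 1^(1/3) = 1
Root arguments: θ_k = (180° + 360°k)/3 for k = 0, 1, ..., 2
Roots: 1/2 + (sqrt(3)/2)i, -1, 1/2 - (sqrt(3)/2)i


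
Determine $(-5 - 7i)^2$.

(a + bi)^2 = a^2 - b^2 + 2abi
= (-5)^2 - (-7)^2 + 2*(-5)*(-7)i
= -24 + 70i


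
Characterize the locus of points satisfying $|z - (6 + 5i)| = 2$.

|z - z0| = r describes a circle centered at z0 with radius r
Here z0 = 6 + 5i and r = 2
Locus: Circle centered at (6, 5) with radius 2


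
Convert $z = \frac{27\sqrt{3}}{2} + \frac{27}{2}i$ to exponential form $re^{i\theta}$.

r = |z| = sqrt((27*sqrt(3)/2)^2 + (27/2)^2) = sqrt(2187/4 + 729/4) = sqrt(729) = 27
θ = arctan(b/a) = arctan(13.5/23.3827) (quadrant-adjusted) = 30° = π/6
z = 27e^(i*π/6)


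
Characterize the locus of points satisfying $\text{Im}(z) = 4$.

Im(z) = y where z = x + yi; the equation y = 4 is satisfied by all points with that y-coordinate
Locus: Horizontal line y = 4


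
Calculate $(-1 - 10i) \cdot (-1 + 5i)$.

(a1*a2 - b1*b2) + (a1*b2 + b1*a2)i
= (1 - (-50)) + (-5 + 10)i
= 51 + 5i


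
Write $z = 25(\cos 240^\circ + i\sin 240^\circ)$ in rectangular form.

a = r cos θ = 25 * -1/2 = -25/2
b = r sin θ = 25 * -sqrt(3)/2 = -25*sqrt(3)/2
z = -25/2 - (25*sqrt(3)/2)i


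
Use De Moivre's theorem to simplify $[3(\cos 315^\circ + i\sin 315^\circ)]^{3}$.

By De Moivre: z^n = r^n(cos(nθ) + i sin(nθ))
= 3^3(cos(3*315°) + i sin(3*315°))
= 27(cos 225° + i sin 225°)
= -27*sqrt(2)/2 - (27*sqrt(2)/2)i


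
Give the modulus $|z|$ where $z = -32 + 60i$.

|z| = sqrt(a^2 + b^2) = sqrt((-32)^2 + 60^2) = sqrt(4624) = 68


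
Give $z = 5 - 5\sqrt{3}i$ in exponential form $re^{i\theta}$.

r = |z| = sqrt((5)^2 + (-5*sqrt(3))^2) = sqrt(25 + 75) = sqrt(100) = 10
θ = arctan(b/a) = arctan(-8.6603/5) (quadrant-adjusted) = -60° = -π/3
z = 10e^(-i*π/3)


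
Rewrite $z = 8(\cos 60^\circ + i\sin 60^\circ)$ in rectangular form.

a = r cos θ = 8 * 1/2 = 4
b = r sin θ = 8 * sqrt(3)/2 = 4*sqrt(3)
z = 4 + 4*sqrt(3)i


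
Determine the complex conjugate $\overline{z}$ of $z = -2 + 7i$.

If z = a + bi, then conjugate(z) = a - bi
conjugate(-2 + 7i) = -2 - 7i


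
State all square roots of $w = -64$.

|w| = 64, arg(w) = 180°
Root modulus = 64^(1/2) = 8
Root arguments: θ_k = (180° + 360°k)/2 for k = 0, 1, ..., 1
Roots: 8i, -8i


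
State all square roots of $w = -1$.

|w| = 1, arg(w) = 180°
Root modulus = 1^(1/2) = 1
Root arguments: θ_k = (180° + 360°k)/2 for k = 0, 1, ..., 1
Roots: i, -i


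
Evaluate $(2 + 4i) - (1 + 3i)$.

(2 - 1) + (4 - 3)i = 1 + i


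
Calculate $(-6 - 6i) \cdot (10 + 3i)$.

(a1*a2 - b1*b2) + (a1*b2 + b1*a2)i
= (-60 - (-18)) + (-18 + (-60))i
= -42 - 78i


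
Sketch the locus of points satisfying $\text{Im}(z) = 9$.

Im(z) = y where z = x + yi; the equation y = 9 is satisfied by all points with that y-coordinate
Locus: Horizontal line y = 9


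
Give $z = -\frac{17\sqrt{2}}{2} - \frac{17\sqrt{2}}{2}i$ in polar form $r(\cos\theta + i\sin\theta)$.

r = |z| = sqrt(a^2 + b^2) = sqrt((-17*sqrt(2)/2)^2 + (-17*sqrt(2)/2)^2) = sqrt(289/2 + 289/2) = sqrt(289) = 17
θ = arctan(b/a) = arctan(-12.0208/-12.0208) (quadrant-adjusted) = 225°
z = 17(cos 225° + i sin 225°)


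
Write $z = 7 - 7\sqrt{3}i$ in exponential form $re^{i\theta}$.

r = |z| = sqrt((7)^2 + (-7*sqrt(3))^2) = sqrt(49 + 147) = sqrt(196) = 14
θ = arctan(b/a) = arctan(-12.1244/7) (quadrant-adjusted) = -60° = -π/3
z = 14e^(-i*π/3)


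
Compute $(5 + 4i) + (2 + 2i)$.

(5 + 2) + (4 + 2)i = 7 + 6i


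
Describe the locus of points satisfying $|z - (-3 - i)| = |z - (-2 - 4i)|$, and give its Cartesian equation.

|z - z1| = |z - z2| means z is equidistant from z1 and z2,
i.e. the perpendicular bisector of the segment from (-3, -1) to (-2, -4) (midpoint (-5/2, -5/2)).
With z = x + yi, square both sides:
(x - (-3))^2 + (y - (-1))^2 = (x - (-2))^2 + (y - (-4))^2
The x^2 and y^2 terms cancel: 2x + (-6)y = 20 - 10 = 10
Simplify: x - 3y = 5
Locus: Perpendicular bisector of the segment from (-3, -1) to (-2, -4): the line x - 3y = 5


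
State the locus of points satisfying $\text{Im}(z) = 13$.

Im(z) = y where z = x + yi; the equation y = 13 is satisfied by all points with that y-coordinate
Locus: Horizontal line y = 13


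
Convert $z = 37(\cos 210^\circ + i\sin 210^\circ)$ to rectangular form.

a = r cos θ = 37 * -sqrt(3)/2 = -37*sqrt(3)/2
b = r sin θ = 37 * -1/2 = -37/2
z = -37*sqrt(3)/2 - (37/2)i


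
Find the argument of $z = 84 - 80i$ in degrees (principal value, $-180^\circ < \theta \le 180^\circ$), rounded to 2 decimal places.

θ = arctan(b/a) = arctan(-80/84) (quadrant-adjusted) = -43.60°


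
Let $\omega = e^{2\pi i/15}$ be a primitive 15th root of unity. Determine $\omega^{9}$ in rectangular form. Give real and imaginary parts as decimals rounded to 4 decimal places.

ω^9 = e^(2πi·9/15) = e^(i·6π/5)
= cos(6π/5) + i sin(6π/5)
= -0.8090 - 0.5878i


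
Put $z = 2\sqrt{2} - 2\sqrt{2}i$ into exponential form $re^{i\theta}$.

r = |z| = sqrt((2*sqrt(2))^2 + (-2*sqrt(2))^2) = sqrt(8 + 8) = sqrt(16) = 4
θ = arctan(b/a) = arctan(-2.8284/2.8284) (quadrant-adjusted) = -45° = -π/4
z = 4e^(-i*π/4)


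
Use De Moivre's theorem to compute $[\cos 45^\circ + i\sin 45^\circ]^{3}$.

By De Moivre: z^n = r^n(cos(nθ) + i sin(nθ))
= 1^3(cos(3*45°) + i sin(3*45°))
= 1(cos 135° + i sin 135°)
= -sqrt(2)/2 + (sqrt(2)/2)i


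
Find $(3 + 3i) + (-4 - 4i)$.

(3 + (-4)) + (3 + (-4))i = -1 - i


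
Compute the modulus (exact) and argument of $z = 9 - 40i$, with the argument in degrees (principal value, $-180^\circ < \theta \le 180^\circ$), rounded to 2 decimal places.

|z| = sqrt(9^2 + (-40)^2) = 41
arg(z) = arctan(b/a) = arctan(-40/9) (quadrant-adjusted) = -77.32°


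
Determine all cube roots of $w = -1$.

|w| = 1, arg(w) = 180°
Root modulus = 1^(1/3) = 1
Root arguments: θ_k = (180° + 360°k)/3 for k = 0, 1, ..., 2
Roots: 1/2 + (sqrt(3)/2)i, -1, 1/2 - (sqrt(3)/2)i


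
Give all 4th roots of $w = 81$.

|w| = 81, arg(w) = 0°
Root modulus = 81^(1/4) = 3
Root arguments: θ_k = (0° + 360°k)/4 for k = 0, 1, ..., 3
Roots: 3, 3i, -3, -3i


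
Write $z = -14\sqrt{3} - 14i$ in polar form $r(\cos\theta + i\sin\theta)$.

r = |z| = sqrt(a^2 + b^2) = sqrt((-14*sqrt(3))^2 + (-14)^2) = sqrt(588 + 196) = sqrt(784) = 28
θ = arctan(b/a) = arctan(-14/-24.2487) (quadrant-adjusted) = 210°
z = 28(cos 210° + i sin 210°)


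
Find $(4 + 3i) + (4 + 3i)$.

(4 + 4) + (3 + 3)i = 8 + 6i


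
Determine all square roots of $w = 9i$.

|w| = 9, arg(w) = 90°
Root modulus = 9^(1/2) = 3
Root arguments: θ_k = (90° + 360°k)/2 for k = 0, 1, ..., 1
Roots: 3*sqrt(2)/2 + (3*sqrt(2)/2)i, -3*sqrt(2)/2 - (3*sqrt(2)/2)i


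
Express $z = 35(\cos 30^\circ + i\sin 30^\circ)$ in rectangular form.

a = r cos θ = 35 * sqrt(3)/2 = 35*sqrt(3)/2
b = r sin θ = 35 * 1/2 = 35/2
z = 35*sqrt(3)/2 + (35/2)i


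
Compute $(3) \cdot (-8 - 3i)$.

(a1*a2 - b1*b2) + (a1*b2 + b1*a2)i
= (-24 - 0) + (-9 + 0)i
= -24 - 9i


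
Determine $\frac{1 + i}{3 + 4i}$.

Multiply numerator and denominator by conjugate (3 - 4i):
= (1 + i)(3 - 4i) / (3^2 + 4^2)
= (7 - i) / 25
= 7/25 - (1/25)i


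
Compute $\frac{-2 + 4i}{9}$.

Divisor is real, so divide each part by 9:
= -2/9 + (4/9)i


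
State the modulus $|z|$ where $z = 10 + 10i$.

|z| = sqrt(a^2 + b^2) = sqrt(10^2 + 10^2) = sqrt(200) = sqrt(200)


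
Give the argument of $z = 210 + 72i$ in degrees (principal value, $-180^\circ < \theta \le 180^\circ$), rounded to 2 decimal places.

θ = arctan(b/a) = arctan(72/210) (quadrant-adjusted) = 18.92°


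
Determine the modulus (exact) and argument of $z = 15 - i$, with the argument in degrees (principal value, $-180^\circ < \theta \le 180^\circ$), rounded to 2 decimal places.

|z| = sqrt(15^2 + (-1)^2) = sqrt(226)
arg(z) = arctan(b/a) = arctan(-1/15) (quadrant-adjusted) = -3.81°


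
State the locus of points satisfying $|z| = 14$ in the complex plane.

|z| = 14 means sqrt(x^2 + y^2) = 14
This is a circle of radius 14 centered at the origin


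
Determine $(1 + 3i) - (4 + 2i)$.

(1 - 4) + (3 - 2)i = -3 + i


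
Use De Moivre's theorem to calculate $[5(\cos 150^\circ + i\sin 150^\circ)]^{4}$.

By De Moivre: z^n = r^n(cos(nθ) + i sin(nθ))
= 5^4(cos(4*150°) + i sin(4*150°))
= 625(cos 240° + i sin 240°)
= -625/2 - (625*sqrt(3)/2)i


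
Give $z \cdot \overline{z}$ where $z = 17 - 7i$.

z * conjugate(z) = |z|^2 = a^2 + b^2
= 17^2 + (-7)^2 = 338


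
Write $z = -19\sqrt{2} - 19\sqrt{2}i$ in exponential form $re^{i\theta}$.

r = |z| = sqrt((-19*sqrt(2))^2 + (-19*sqrt(2))^2) = sqrt(722 + 722) = sqrt(1444) = 38
θ = arctan(b/a) = arctan(-26.8701/-26.8701) (quadrant-adjusted) = 225° = 5π/4
z = 38e^(i*5π/4)


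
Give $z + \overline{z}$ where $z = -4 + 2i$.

z + conjugate(z) = (a + bi) + (a - bi) = 2a
= 2 * (-4) = -8


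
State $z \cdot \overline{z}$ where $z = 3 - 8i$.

z * conjugate(z) = |z|^2 = a^2 + b^2
= 3^2 + (-8)^2 = 73


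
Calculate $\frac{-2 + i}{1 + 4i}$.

Multiply numerator and denominator by conjugate (1 - 4i):
= (-2 + i)(1 - 4i) / (1^2 + 4^2)
= (2 + 9i) / 17
= 2/17 + (9/17)i


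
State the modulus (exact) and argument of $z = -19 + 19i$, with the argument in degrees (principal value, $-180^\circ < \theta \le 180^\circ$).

|z| = sqrt((-19)^2 + 19^2) = sqrt(722)
arg(z) = arctan(b/a) = arctan(19/-19) (quadrant-adjusted) = 135°


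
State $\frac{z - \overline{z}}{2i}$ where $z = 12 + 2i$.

z - conjugate(z) = 2bi
(z - conjugate(z))/(2i) = 2bi/(2i) = b = 2


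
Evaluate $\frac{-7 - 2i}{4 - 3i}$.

Multiply numerator and denominator by conjugate (4 + 3i):
= (-7 - 2i)(4 + 3i) / (4^2 + (-3)^2)
= (-22 - 29i) / 25
= -22/25 - (29/25)i


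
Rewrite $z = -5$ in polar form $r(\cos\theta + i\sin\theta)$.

r = |z| = sqrt(a^2 + b^2) = sqrt((-5)^2 + (0)^2) = sqrt(25 + 0) = sqrt(25) = 5
b = 0 and a < 0, so z lies on the negative real axis: θ = 180°
z = 5(cos 180° + i sin 180°)


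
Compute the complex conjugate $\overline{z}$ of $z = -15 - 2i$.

If z = a + bi, then conjugate(z) = a - bi
conjugate(-15 - 2i) = -15 + 2i


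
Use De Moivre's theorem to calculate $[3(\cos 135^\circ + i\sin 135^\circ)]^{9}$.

By De Moivre: z^n = r^n(cos(nθ) + i sin(nθ))
= 3^9(cos(9*135°) + i sin(9*135°))
= 19683(cos 135° + i sin 135°)
= -19683*sqrt(2)/2 + (19683*sqrt(2)/2)i


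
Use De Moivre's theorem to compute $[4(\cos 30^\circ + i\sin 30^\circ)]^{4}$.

By De Moivre: z^n = r^n(cos(nθ) + i sin(nθ))
= 4^4(cos(4*30°) + i sin(4*30°))
= 256(cos 120° + i sin 120°)
= -128 + 128*sqrt(3)i


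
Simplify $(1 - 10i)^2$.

(a + bi)^2 = a^2 - b^2 + 2abi
= 1^2 - (-10)^2 + 2*1*(-10)i
= -99 - 20i


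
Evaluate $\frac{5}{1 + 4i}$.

Multiply numerator and denominator by conjugate (1 - 4i):
= (5)(1 - 4i) / (1^2 + 4^2)
= (5 - 20i) / 17
= 5/17 - (20/17)i


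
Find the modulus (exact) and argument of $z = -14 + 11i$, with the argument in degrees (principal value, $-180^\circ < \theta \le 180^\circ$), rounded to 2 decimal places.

|z| = sqrt((-14)^2 + 11^2) = sqrt(317)
arg(z) = arctan(b/a) = arctan(11/-14) (quadrant-adjusted) = 141.84°


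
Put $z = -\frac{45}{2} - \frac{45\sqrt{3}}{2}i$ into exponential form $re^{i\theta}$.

r = |z| = sqrt((-45/2)^2 + (-45*sqrt(3)/2)^2) = sqrt(2025/4 + 6075/4) = sqrt(2025) = 45
θ = arctan(b/a) = arctan(-38.9711/-22.5) (quadrant-adjusted) = 240° = 4π/3
z = 45e^(i*4π/3)


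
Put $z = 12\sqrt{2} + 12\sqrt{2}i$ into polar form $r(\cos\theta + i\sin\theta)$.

r = |z| = sqrt(a^2 + b^2) = sqrt((12*sqrt(2))^2 + (12*sqrt(2))^2) = sqrt(288 + 288) = sqrt(576) = 24
θ = arctan(b/a) = arctan(16.9706/16.9706) (quadrant-adjusted) = 45°
z = 24(cos 45° + i sin 45°)


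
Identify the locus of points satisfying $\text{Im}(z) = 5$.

Im(z) = y where z = x + yi; the equation y = 5 is satisfied by all points with that y-coordinate
Locus: Horizontal line y = 5


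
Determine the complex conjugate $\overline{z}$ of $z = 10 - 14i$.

If z = a + bi, then conjugate(z) = a - bi
conjugate(10 - 14i) = 10 + 14i


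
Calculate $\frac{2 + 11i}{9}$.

Divisor is real, so divide each part by 9:
= 2/9 + (11/9)i


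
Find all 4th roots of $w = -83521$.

|w| = 83521, arg(w) = 180°
Root modulus = 83521^(1/4) = 17
Root arguments: θ_k = (180° + 360°k)/4 for k = 0, 1, ..., 3
Roots: 17*sqrt(2)/2 + (17*sqrt(2)/2)i, -17*sqrt(2)/2 + (17*sqrt(2)/2)i, -17*sqrt(2)/2 - (17*sqrt(2)/2)i, 17*sqrt(2)/2 - (17*sqrt(2)/2)i


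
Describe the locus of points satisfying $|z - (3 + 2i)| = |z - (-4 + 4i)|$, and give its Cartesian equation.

|z - z1| = |z - z2| means z is equidistant from z1 and z2,
i.e. the perpendicular bisector of the segment from (3, 2) to (-4, 4) (midpoint (-1/2, 3)).
With z = x + yi, square both sides:
(x - 3)^2 + (y - 2)^2 = (x - (-4))^2 + (y - 4)^2
The x^2 and y^2 terms cancel: -14x + 4y = 32 - 13 = 19
Simplify: 14x - 4y = -19
Locus: Perpendicular bisector of the segment from (3, 2) to (-4, 4): the line 14x - 4y = -19


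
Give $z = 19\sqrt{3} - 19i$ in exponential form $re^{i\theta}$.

r = |z| = sqrt((19*sqrt(3))^2 + (-19)^2) = sqrt(1083 + 361) = sqrt(1444) = 38
θ = arctan(b/a) = arctan(-19/32.909) (quadrant-adjusted) = -30° = -π/6
z = 38e^(-i*π/6)


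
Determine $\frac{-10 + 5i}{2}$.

Divisor is real, so divide each part by 2:
= -5 + (5/2)i


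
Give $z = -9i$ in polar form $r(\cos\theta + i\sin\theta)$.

r = |z| = sqrt(a^2 + b^2) = sqrt((0)^2 + (-9)^2) = sqrt(0 + 81) = sqrt(81) = 9
a = 0 and b < 0, so z lies on the negative imaginary axis: θ = 270°
z = 9(cos 270° + i sin 270°)


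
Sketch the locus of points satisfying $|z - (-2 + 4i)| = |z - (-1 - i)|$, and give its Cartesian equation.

|z - z1| = |z - z2| means z is equidistant from z1 and z2,
i.e. the perpendicular bisector of the segment from (-2, 4) to (-1, -1) (midpoint (-3/2, 3/2)).
With z = x + yi, square both sides:
(x - (-2))^2 + (y - 4)^2 = (x - (-1))^2 + (y - (-1))^2
The x^2 and y^2 terms cancel: 2x + (-10)y = 2 - 20 = -18
Simplify: x - 5y = -9
Locus: Perpendicular bisector of the segment from (-2, 4) to (-1, -1): the line x - 5y = -9


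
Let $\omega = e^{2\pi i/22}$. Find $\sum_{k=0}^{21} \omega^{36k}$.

Let ζ = ω^36 = e^(2πi·36/22). Since 22 ∤ 36, ζ ≠ 1.
Sum = Σ_{k=0}^{21} ζ^k = (ζ^22 - 1)/(ζ - 1) = (ω^{36·22} - 1)/(ζ - 1) = (1 - 1)/(ζ - 1) = 0


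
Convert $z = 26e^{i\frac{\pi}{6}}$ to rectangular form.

a = r cos θ = 26 * sqrt(3)/2 = 13*sqrt(3)
b = r sin θ = 26 * 1/2 = 13
z = 13*sqrt(3) + 13i


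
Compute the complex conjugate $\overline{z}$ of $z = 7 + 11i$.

If z = a + bi, then conjugate(z) = a - bi
conjugate(7 + 11i) = 7 - 11i


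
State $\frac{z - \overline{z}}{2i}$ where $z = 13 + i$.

z - conjugate(z) = 2bi
(z - conjugate(z))/(2i) = 2bi/(2i) = b = 1


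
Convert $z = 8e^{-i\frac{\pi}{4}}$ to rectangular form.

a = r cos θ = 8 * sqrt(2)/2 = 4*sqrt(2)
b = r sin θ = 8 * -sqrt(2)/2 = -4*sqrt(2)
z = 4*sqrt(2) - 4*sqrt(2)i


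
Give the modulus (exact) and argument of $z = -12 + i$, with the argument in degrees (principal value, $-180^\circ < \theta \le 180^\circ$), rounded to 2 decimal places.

|z| = sqrt((-12)^2 + 1^2) = sqrt(145)
arg(z) = arctan(b/a) = arctan(1/-12) (quadrant-adjusted) = 175.24°


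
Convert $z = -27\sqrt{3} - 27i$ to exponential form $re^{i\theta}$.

r = |z| = sqrt((-27*sqrt(3))^2 + (-27)^2) = sqrt(2187 + 729) = sqrt(2916) = 54
θ = arctan(b/a) = arctan(-27/-46.7654) (quadrant-adjusted) = 210° = 7π/6
z = 54e^(i*7π/6)


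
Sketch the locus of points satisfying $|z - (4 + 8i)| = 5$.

|z - z0| = r describes a circle centered at z0 with radius r
Here z0 = 4 + 8i and r = 5
Locus: Circle centered at (4, 8) with radius 5


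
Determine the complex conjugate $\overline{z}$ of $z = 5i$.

If z = a + bi, then conjugate(z) = a - bi
conjugate(5i) = -5i


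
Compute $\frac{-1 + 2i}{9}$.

Divisor is real, so divide each part by 9:
= -1/9 + (2/9)i


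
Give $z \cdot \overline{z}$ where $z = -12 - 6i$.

z * conjugate(z) = |z|^2 = a^2 + b^2
= (-12)^2 + (-6)^2 = 180


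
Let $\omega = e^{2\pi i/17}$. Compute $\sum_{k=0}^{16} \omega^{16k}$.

Let ζ = ω^16 = e^(2πi·16/17). Since 17 ∤ 16, ζ ≠ 1.
Sum = Σ_{k=0}^{16} ζ^k = (ζ^17 - 1)/(ζ - 1) = (ω^{16·17} - 1)/(ζ - 1) = (1 - 1)/(ζ - 1) = 0


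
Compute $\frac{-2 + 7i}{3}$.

Divisor is real, so divide each part by 3:
= -2/3 + (7/3)i


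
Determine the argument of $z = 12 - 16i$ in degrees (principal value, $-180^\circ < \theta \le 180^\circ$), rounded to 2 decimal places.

θ = arctan(b/a) = arctan(-16/12) (quadrant-adjusted) = -53.13°


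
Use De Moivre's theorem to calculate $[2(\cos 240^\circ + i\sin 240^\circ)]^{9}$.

By De Moivre: z^n = r^n(cos(nθ) + i sin(nθ))
= 2^9(cos(9*240°) + i sin(9*240°))
= 512(cos 0° + i sin 0°)
= 512


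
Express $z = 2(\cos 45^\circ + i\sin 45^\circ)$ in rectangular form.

a = r cos θ = 2 * sqrt(2)/2 = sqrt(2)
b = r sin θ = 2 * sqrt(2)/2 = sqrt(2)
z = sqrt(2) + sqrt(2)i


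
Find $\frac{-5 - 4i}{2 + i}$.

Multiply numerator and denominator by conjugate (2 - i):
= (-5 - 4i)(2 - i) / (2^2 + 1^2)
= (-14 - 3i) / 5
= -14/5 - (3/5)i


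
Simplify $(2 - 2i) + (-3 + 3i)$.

(2 + (-3)) + (-2 + 3)i = -1 + i


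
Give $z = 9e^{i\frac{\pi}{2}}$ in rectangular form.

a = r cos θ = 9 * 0 = 0
b = r sin θ = 9 * 1 = 9
z = 9i


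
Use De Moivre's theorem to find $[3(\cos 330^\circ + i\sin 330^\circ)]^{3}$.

By De Moivre: z^n = r^n(cos(nθ) + i sin(nθ))
= 3^3(cos(3*330°) + i sin(3*330°))
= 27(cos 270° + i sin 270°)
= -27i


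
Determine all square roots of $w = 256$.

|w| = 256, arg(w) = 0°
Root modulus = 256^(1/2) = 16
Root arguments: θ_k = (0° + 360°k)/2 for k = 0, 1, ..., 1
Roots: 16, -16


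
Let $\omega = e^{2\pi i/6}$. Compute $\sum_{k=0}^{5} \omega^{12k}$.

Since 6 divides 12, ω^12 = (ω^6)^2 = 1^2 = 1, so every term is 1.
Sum = 6 · 1 = 6


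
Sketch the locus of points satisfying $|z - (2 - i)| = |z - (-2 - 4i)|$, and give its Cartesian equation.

|z - z1| = |z - z2| means z is equidistant from z1 and z2,
i.e. the perpendicular bisector of the segment from (2, -1) to (-2, -4) (midpoint (0, -5/2)).
With z = x + yi, square both sides:
(x - 2)^2 + (y - (-1))^2 = (x - (-2))^2 + (y - (-4))^2
The x^2 and y^2 terms cancel: -8x + (-6)y = 20 - 5 = 15
Simplify: 8x + 6y = -15
Locus: Perpendicular bisector of the segment from (2, -1) to (-2, -4): the line 8x + 6y = -15


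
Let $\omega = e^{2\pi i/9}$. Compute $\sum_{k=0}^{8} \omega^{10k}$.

Let ζ = ω^10 = e^(2πi·10/9). Since 9 ∤ 10, ζ ≠ 1.
Sum = Σ_{k=0}^{8} ζ^k = (ζ^9 - 1)/(ζ - 1) = (ω^{10·9} - 1)/(ζ - 1) = (1 - 1)/(ζ - 1) = 0


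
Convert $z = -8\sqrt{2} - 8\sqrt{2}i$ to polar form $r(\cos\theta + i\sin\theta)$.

r = |z| = sqrt(a^2 + b^2) = sqrt((-8*sqrt(2))^2 + (-8*sqrt(2))^2) = sqrt(128 + 128) = sqrt(256) = 16
θ = arctan(b/a) = arctan(-11.3137/-11.3137) (quadrant-adjusted) = 225°
z = 16(cos 225° + i sin 225°)


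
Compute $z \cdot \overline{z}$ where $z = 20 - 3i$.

z * conjugate(z) = |z|^2 = a^2 + b^2
= 20^2 + (-3)^2 = 409


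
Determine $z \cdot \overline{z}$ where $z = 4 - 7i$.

z * conjugate(z) = |z|^2 = a^2 + b^2
= 4^2 + (-7)^2 = 65


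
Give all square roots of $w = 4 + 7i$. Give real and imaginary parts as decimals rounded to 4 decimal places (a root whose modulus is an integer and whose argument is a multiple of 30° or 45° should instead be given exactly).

|w| = sqrt(65) ≈ 8.062258, arg(w) ≈ 60.255119°
Root modulus = sqrt(65)^(1/2) ≈ 2.839412
Root arguments: θ_k = (arg(w) + 360°k)/2 for k = 0, 1, ..., 1
Compute each root as (root modulus)(cos θ_k + i sin θ_k) using full-precision intermediates, then round to 4 decimal places.
Roots: 2.4558 + 1.4252i, -2.4558 - 1.4252i


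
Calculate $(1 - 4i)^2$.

(a + bi)^2 = a^2 - b^2 + 2abi
= 1^2 - (-4)^2 + 2*1*(-4)i
= -15 - 8i


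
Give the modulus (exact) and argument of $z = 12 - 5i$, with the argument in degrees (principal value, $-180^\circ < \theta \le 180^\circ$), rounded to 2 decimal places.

|z| = sqrt(12^2 + (-5)^2) = 13
arg(z) = arctan(b/a) = arctan(-5/12) (quadrant-adjusted) = -22.62°


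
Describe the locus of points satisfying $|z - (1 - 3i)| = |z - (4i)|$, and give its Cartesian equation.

|z - z1| = |z - z2| means z is equidistant from z1 and z2,
i.e. the perpendicular bisector of the segment from (1, -3) to (0, 4) (midpoint (1/2, 1/2)).
With z = x + yi, square both sides:
(x - 1)^2 + (y - (-3))^2 = (x - 0)^2 + (y - 4)^2
The x^2 and y^2 terms cancel: -2x + 14y = 16 - 10 = 6
Simplify: x - 7y = -3
Locus: Perpendicular bisector of the segment from (1, -3) to (0, 4): the line x - 7y = -3


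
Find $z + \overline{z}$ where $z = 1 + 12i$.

z + conjugate(z) = (a + bi) + (a - bi) = 2a
= 2 * 1 = 2


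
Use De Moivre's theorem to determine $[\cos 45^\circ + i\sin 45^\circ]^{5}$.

By De Moivre: z^n = r^n(cos(nθ) + i sin(nθ))
= 1^5(cos(5*45°) + i sin(5*45°))
= 1(cos 225° + i sin 225°)
= -sqrt(2)/2 - (sqrt(2)/2)i


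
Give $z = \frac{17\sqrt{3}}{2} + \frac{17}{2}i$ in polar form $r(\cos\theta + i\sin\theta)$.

r = |z| = sqrt(a^2 + b^2) = sqrt((17*sqrt(3)/2)^2 + (17/2)^2) = sqrt(867/4 + 289/4) = sqrt(289) = 17
θ = arctan(b/a) = arctan(8.5/14.7224) (quadrant-adjusted) = 30°
z = 17(cos 30° + i sin 30°)


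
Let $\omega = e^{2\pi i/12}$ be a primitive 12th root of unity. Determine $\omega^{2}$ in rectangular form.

ω^2 = e^(2πi·2/12) = e^(i·1π/3)
= cos(1π/3) + i sin(1π/3)
= 1/2 + (sqrt(3)/2)i


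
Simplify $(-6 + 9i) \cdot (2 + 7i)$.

(a1*a2 - b1*b2) + (a1*b2 + b1*a2)i
= (-12 - 63) + (-42 + 18)i
= -75 - 24i


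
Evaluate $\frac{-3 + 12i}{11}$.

Divisor is real, so divide each part by 11:
= -3/11 + (12/11)i


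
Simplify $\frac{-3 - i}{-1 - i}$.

Multiply numerator and denominator by conjugate (-1 + i):
= (-3 - i)(-1 + i) / ((-1)^2 + (-1)^2)
= (4 - 2i) / 2
= 2 - i


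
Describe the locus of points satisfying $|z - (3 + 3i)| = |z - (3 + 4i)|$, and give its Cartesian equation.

|z - z1| = |z - z2| means z is equidistant from z1 and z2,
i.e. the perpendicular bisector of the segment from (3, 3) to (3, 4) (midpoint (3, 7/2)).
With z = x + yi, square both sides:
(x - 3)^2 + (y - 3)^2 = (x - 3)^2 + (y - 4)^2
The x^2 and y^2 terms cancel: 0x + 2y = 25 - 18 = 7
Simplify: y = 7/2
Locus: Perpendicular bisector of the segment from (3, 3) to (3, 4): the line y = 7/2


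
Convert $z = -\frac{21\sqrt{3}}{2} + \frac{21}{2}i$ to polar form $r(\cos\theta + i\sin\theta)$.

r = |z| = sqrt(a^2 + b^2) = sqrt((-21*sqrt(3)/2)^2 + (21/2)^2) = sqrt(1323/4 + 441/4) = sqrt(441) = 21
θ = arctan(b/a) = arctan(10.5/-18.1865) (quadrant-adjusted) = 150°
z = 21(cos 150° + i sin 150°)


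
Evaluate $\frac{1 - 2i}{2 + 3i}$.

Multiply numerator and denominator by conjugate (2 - 3i):
= (1 - 2i)(2 - 3i) / (2^2 + 3^2)
= (-4 - 7i) / 13
= -4/13 - (7/13)i


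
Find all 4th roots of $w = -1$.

|w| = 1, arg(w) = 180°
Root modulus = 1^(1/4) = 1
Root arguments: θ_k = (180° + 360°k)/4 for k = 0, 1, ..., 3
Roots: sqrt(2)/2 + (sqrt(2)/2)i, -sqrt(2)/2 + (sqrt(2)/2)i, -sqrt(2)/2 - (sqrt(2)/2)i, sqrt(2)/2 - (sqrt(2)/2)i


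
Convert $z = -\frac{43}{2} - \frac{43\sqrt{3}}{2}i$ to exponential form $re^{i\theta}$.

r = |z| = sqrt((-43/2)^2 + (-43*sqrt(3)/2)^2) = sqrt(1849/4 + 5547/4) = sqrt(1849) = 43
θ = arctan(b/a) = arctan(-37.2391/-21.5) (quadrant-adjusted) = -120° = -2π/3
z = 43e^(-i*2π/3)


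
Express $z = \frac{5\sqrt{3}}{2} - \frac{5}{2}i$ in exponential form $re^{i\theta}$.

r = |z| = sqrt((5*sqrt(3)/2)^2 + (-5/2)^2) = sqrt(75/4 + 25/4) = sqrt(25) = 5
θ = arctan(b/a) = arctan(-2.5/4.3301) (quadrant-adjusted) = -30° = -π/6
z = 5e^(-i*π/6)


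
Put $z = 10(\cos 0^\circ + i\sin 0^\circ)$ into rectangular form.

a = r cos θ = 10 * 1 = 10
b = r sin θ = 10 * 0 = 0
z = 10


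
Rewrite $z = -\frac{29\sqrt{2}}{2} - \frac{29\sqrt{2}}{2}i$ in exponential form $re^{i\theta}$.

r = |z| = sqrt((-29*sqrt(2)/2)^2 + (-29*sqrt(2)/2)^2) = sqrt(841/2 + 841/2) = sqrt(841) = 29
θ = arctan(b/a) = arctan(-20.5061/-20.5061) (quadrant-adjusted) = -135° = -3π/4
z = 29e^(-i*3π/4)


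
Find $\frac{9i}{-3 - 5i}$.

Multiply numerator and denominator by conjugate (-3 + 5i):
= (9i)(-3 + 5i) / ((-3)^2 + (-5)^2)
= (-45 - 27i) / 34
= -45/34 - (27/34)i


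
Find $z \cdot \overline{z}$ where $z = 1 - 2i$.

z * conjugate(z) = |z|^2 = a^2 + b^2
= 1^2 + (-2)^2 = 5


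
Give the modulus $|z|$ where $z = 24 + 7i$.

|z| = sqrt(a^2 + b^2) = sqrt(24^2 + 7^2) = sqrt(625) = 25


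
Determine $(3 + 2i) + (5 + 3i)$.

(3 + 5) + (2 + 3)i = 8 + 5i


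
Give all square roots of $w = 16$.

|w| = 16, arg(w) = 0°
Root modulus = 16^(1/2) = 4
Root arguments: θ_k = (0° + 360°k)/2 for k = 0, 1, ..., 1
Roots: 4, -4


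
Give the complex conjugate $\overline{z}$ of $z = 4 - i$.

If z = a + bi, then conjugate(z) = a - bi
conjugate(4 - i) = 4 + i


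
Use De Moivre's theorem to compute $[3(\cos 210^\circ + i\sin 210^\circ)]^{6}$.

By De Moivre: z^n = r^n(cos(nθ) + i sin(nθ))
= 3^6(cos(6*210°) + i sin(6*210°))
= 729(cos 180° + i sin 180°)
= -729


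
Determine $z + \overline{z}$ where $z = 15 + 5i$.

z + conjugate(z) = (a + bi) + (a - bi) = 2a
= 2 * 15 = 30


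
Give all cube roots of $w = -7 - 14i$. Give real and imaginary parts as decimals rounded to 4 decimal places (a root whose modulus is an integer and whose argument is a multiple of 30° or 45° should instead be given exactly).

|w| = sqrt(245) ≈ 15.652476, arg(w) ≈ 243.434949°
Root modulus = sqrt(245)^(1/3) ≈ 2.501465
Root arguments: θ_k = (arg(w) + 360°k)/3 for k = 0, 1, ..., 2
Compute each root as (root modulus)(cos θ_k + i sin θ_k) using full-precision intermediates, then round to 4 decimal places.
Roots: 0.3851 + 2.4716i, -2.3330 - 0.9024i, 1.9480 - 1.5693i


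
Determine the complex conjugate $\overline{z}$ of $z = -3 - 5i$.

If z = a + bi, then conjugate(z) = a - bi
conjugate(-3 - 5i) = -3 + 5i


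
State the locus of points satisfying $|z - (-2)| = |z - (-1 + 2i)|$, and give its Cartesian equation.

|z - z1| = |z - z2| means z is equidistant from z1 and z2,
i.e. the perpendicular bisector of the segment from (-2, 0) to (-1, 2) (midpoint (-3/2, 1)).
With z = x + yi, square both sides:
(x - (-2))^2 + (y - 0)^2 = (x - (-1))^2 + (y - 2)^2
The x^2 and y^2 terms cancel: 2x + 4y = 5 - 4 = 1
Simplify: 2x + 4y = 1
Locus: Perpendicular bisector of the segment from (-2, 0) to (-1, 2): the line 2x + 4y = 1


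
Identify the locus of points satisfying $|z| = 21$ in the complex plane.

|z| = 21 means sqrt(x^2 + y^2) = 21
This is a circle of radius 21 centered at the origin


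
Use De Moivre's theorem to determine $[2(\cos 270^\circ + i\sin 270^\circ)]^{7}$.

By De Moivre: z^n = r^n(cos(nθ) + i sin(nθ))
= 2^7(cos(7*270°) + i sin(7*270°))
= 128(cos 90° + i sin 90°)
= 128i


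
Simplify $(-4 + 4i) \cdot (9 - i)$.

(a1*a2 - b1*b2) + (a1*b2 + b1*a2)i
= (-36 - (-4)) + (4 + 36)i
= -32 + 40i


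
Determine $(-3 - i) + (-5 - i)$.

(-3 + (-5)) + (-1 + (-1))i = -8 - 2i


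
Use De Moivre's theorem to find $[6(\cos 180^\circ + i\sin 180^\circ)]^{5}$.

By De Moivre: z^n = r^n(cos(nθ) + i sin(nθ))
= 6^5(cos(5*180°) + i sin(5*180°))
= 7776(cos 180° + i sin 180°)
= -7776


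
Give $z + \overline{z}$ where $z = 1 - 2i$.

z + conjugate(z) = (a + bi) + (a - bi) = 2a
= 2 * 1 = 2


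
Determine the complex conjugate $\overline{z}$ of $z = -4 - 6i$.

If z = a + bi, then conjugate(z) = a - bi
conjugate(-4 - 6i) = -4 + 6i


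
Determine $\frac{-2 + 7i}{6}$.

Divisor is real, so divide each part by 6:
= -1/3 + (7/6)i


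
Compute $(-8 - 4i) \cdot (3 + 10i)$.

(a1*a2 - b1*b2) + (a1*b2 + b1*a2)i
= (-24 - (-40)) + (-80 + (-12))i
= 16 - 92i


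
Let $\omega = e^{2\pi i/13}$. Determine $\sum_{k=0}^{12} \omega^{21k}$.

Let ζ = ω^21 = e^(2πi·21/13). Since 13 ∤ 21, ζ ≠ 1.
Sum = Σ_{k=0}^{12} ζ^k = (ζ^13 - 1)/(ζ - 1) = (ω^{21·13} - 1)/(ζ - 1) = (1 - 1)/(ζ - 1) = 0


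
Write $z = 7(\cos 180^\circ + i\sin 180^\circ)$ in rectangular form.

a = r cos θ = 7 * -1 = -7
b = r sin θ = 7 * 0 = 0
z = -7


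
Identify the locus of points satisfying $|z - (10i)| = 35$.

|z - z0| = r describes a circle centered at z0 with radius r
Here z0 = 10i and r = 35
Locus: Circle centered at (0, 10) with radius 35


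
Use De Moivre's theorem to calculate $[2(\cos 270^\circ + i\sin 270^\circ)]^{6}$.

By De Moivre: z^n = r^n(cos(nθ) + i sin(nθ))
= 2^6(cos(6*270°) + i sin(6*270°))
= 64(cos 180° + i sin 180°)
= -64


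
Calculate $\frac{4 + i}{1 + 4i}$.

Multiply numerator and denominator by conjugate (1 - 4i):
= (4 + i)(1 - 4i) / (1^2 + 4^2)
= (8 - 15i) / 17
= 8/17 - (15/17)i


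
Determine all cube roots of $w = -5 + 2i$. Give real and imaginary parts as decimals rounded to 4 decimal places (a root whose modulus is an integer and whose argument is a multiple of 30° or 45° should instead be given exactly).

|w| = sqrt(29) ≈ 5.385165, arg(w) ≈ 158.198591°
Root modulus = sqrt(29)^(1/3) ≈ 1.752803
Root arguments: θ_k = (arg(w) + 360°k)/3 for k = 0, 1, ..., 2
Compute each root as (root modulus)(cos θ_k + i sin θ_k) using full-precision intermediates, then round to 4 decimal places.
Roots: 1.0614 + 1.3949i, -1.7387 + 0.2217i, 0.6773 - 1.6166i


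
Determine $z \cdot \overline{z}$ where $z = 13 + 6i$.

z * conjugate(z) = |z|^2 = a^2 + b^2
= 13^2 + 6^2 = 205


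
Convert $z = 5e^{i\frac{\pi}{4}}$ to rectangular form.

a = r cos θ = 5 * sqrt(2)/2 = 5*sqrt(2)/2
b = r sin θ = 5 * sqrt(2)/2 = 5*sqrt(2)/2
z = 5*sqrt(2)/2 + (5*sqrt(2)/2)i


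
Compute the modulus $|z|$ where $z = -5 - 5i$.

|z| = sqrt(a^2 + b^2) = sqrt((-5)^2 + (-5)^2) = sqrt(50) = sqrt(50)


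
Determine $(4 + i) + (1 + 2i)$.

(4 + 1) + (1 + 2)i = 5 + 3i


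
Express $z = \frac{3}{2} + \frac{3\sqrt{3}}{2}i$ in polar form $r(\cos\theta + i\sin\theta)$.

r = |z| = sqrt(a^2 + b^2) = sqrt((3/2)^2 + (3*sqrt(3)/2)^2) = sqrt(9/4 + 27/4) = sqrt(9) = 3
θ = arctan(b/a) = arctan(2.5981/1.5) (quadrant-adjusted) = 60°
z = 3(cos 60° + i sin 60°)


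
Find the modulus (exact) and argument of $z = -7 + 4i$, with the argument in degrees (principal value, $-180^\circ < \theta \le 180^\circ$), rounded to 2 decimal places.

|z| = sqrt((-7)^2 + 4^2) = sqrt(65)
arg(z) = arctan(b/a) = arctan(4/-7) (quadrant-adjusted) = 150.26°


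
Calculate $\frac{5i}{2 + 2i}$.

Multiply numerator and denominator by conjugate (2 - 2i):
= (5i)(2 - 2i) / (2^2 + 2^2)
= (10 + 10i) / 8
Divide through by 2: (5 + 5i) / 4
= 5/4 + (5/4)i


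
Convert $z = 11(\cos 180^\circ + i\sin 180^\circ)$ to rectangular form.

a = r cos θ = 11 * -1 = -11
b = r sin θ = 11 * 0 = 0
z = -11


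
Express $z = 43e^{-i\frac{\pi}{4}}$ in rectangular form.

a = r cos θ = 43 * sqrt(2)/2 = 43*sqrt(2)/2
b = r sin θ = 43 * -sqrt(2)/2 = -43*sqrt(2)/2
z = 43*sqrt(2)/2 - (43*sqrt(2)/2)i


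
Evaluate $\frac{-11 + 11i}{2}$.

Divisor is real, so divide each part by 2:
= -11/2 + (11/2)i


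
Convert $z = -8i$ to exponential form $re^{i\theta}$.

r = |z| = sqrt((0)^2 + (-8)^2) = sqrt(0 + 64) = sqrt(64) = 8
a = 0 and b < 0, so z lies on the negative imaginary axis: θ = -90° = -π/2
z = 8e^(-i*π/2)


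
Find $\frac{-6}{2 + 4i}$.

Multiply numerator and denominator by conjugate (2 - 4i):
= (-6)(2 - 4i) / (2^2 + 4^2)
= (-12 + 24i) / 20
Divide through by 4: (-3 + 6i) / 5
= -3/5 + (6/5)i


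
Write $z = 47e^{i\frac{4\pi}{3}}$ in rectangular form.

a = r cos θ = 47 * -1/2 = -47/2
b = r sin θ = 47 * -sqrt(3)/2 = -47*sqrt(3)/2
z = -47/2 - (47*sqrt(3)/2)i


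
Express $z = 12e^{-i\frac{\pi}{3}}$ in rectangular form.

a = r cos θ = 12 * 1/2 = 6
b = r sin θ = 12 * -sqrt(3)/2 = -6*sqrt(3)
z = 6 - 6*sqrt(3)i


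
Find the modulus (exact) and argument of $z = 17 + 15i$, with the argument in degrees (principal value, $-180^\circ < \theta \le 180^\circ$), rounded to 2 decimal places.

|z| = sqrt(17^2 + 15^2) = sqrt(514)
arg(z) = arctan(b/a) = arctan(15/17) (quadrant-adjusted) = 41.42°


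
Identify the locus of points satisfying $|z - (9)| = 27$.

|z - z0| = r describes a circle centered at z0 with radius r
Here z0 = 9 and r = 27
Locus: Circle centered at (9, 0) with radius 27


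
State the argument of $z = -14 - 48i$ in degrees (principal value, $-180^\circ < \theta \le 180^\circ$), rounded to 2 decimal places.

θ = arctan(b/a) = arctan(-48/-14) (quadrant-adjusted) = -106.26°


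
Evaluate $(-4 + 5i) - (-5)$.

(-4 - (-5)) + (5 - 0)i = 1 + 5i


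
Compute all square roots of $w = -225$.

|w| = 225, arg(w) = 180°
Root modulus = 225^(1/2) = 15
Root arguments: θ_k = (180° + 360°k)/2 for k = 0, 1, ..., 1
Roots: 15i, -15i


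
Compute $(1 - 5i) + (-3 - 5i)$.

(1 + (-3)) + (-5 + (-5))i = -2 - 10i


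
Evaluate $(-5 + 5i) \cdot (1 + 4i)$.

(a1*a2 - b1*b2) + (a1*b2 + b1*a2)i
= (-5 - 20) + (-20 + 5)i
= -25 - 15i


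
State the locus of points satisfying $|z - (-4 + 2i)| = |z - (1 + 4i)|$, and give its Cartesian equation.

|z - z1| = |z - z2| means z is equidistant from z1 and z2,
i.e. the perpendicular bisector of the segment from (-4, 2) to (1, 4) (midpoint (-3/2, 3)).
With z = x + yi, square both sides:
(x - (-4))^2 + (y - 2)^2 = (x - 1)^2 + (y - 4)^2
The x^2 and y^2 terms cancel: 10x + 4y = 17 - 20 = -3
Simplify: 10x + 4y = -3
Locus: Perpendicular bisector of the segment from (-4, 2) to (1, 4): the line 10x + 4y = -3


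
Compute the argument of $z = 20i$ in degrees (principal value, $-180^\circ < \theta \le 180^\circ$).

a = 0 and b > 0, so z lies on the positive imaginary axis: θ = 90°


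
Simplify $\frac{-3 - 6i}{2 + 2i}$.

Multiply numerator and denominator by conjugate (2 - 2i):
= (-3 - 6i)(2 - 2i) / (2^2 + 2^2)
= (-18 - 6i) / 8
Divide through by 2: (-9 - 3i) / 4
= -9/4 - (3/4)i


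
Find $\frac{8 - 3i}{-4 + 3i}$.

Multiply numerator and denominator by conjugate (-4 - 3i):
= (8 - 3i)(-4 - 3i) / ((-4)^2 + 3^2)
= (-41 - 12i) / 25
= -41/25 - (12/25)i
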